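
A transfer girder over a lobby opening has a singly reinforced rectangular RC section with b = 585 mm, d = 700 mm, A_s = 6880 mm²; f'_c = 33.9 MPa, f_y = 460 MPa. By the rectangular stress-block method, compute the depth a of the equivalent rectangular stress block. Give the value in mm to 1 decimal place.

T = A_s f_y = 6880 × 460 = 3164800 N = 3164.8 kN.
Setting C = 0.85 f'_c a b equal to T: a = 3164800/(0.85 × 33.9 × 585) = 187.7 mm.

a ≈ 187.7 mm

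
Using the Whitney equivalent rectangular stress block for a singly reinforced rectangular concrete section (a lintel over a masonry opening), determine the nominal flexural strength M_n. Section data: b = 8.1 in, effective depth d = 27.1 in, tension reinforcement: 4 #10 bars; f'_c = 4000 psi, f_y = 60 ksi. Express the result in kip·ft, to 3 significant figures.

A_s = 4 × 1.27 = 5.08 in².
T = A_s f_y = 5.08 × 60 = 304.8 kips.
a = T/(0.85 f'_c b) = 304.8/(0.85 × 4 × 8.1) = 11.068 in.
M_n = T(d − a/2) = 304.8 × (27.1 − 5.534) = 6573.3 kip·in = 6573.3/12 = 547.78 kip·ft.

M_n ≈ 548 kip·ft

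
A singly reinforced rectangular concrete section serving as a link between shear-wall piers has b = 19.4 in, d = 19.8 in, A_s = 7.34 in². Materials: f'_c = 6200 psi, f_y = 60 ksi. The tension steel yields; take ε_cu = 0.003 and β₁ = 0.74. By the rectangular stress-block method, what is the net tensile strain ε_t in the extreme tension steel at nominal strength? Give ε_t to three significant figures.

a = A_s f_y/(0.85 f'_c b) = 4.308 in.
β₁ = 0.74, so c = a/β₁ = 4.308/0.74 = 5.822 in.
From the linear strain diagram with ε_cu = 0.003: ε_t = 0.003 (d − c)/c = 0.003 × (19.8 − 5.822)/5.822 = 0.00720.
Since ε_t ≥ 0.005, the section is tension-controlled.

ε_t ≈ 0.00720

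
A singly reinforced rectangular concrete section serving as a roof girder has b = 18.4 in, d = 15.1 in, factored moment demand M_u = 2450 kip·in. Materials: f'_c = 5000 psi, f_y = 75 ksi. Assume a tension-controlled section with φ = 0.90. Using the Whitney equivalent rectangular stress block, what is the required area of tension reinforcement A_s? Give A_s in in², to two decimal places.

A_s ≈ 2.62 in²

M_n = M_u/φ = 2450/0.90 = 2722.22 kip·in.
From M_n = 0.85 f'_c a b (d − a/2):
a = d − √(d² − 2M_n/(0.85 f'_c b)) = 15.1 − √(15.1² − 2 × 2722.22/(0.85 × 5 × 18.4)) = 2.515 in.
A_s = 0.85 f'_c a b / f_y = 0.85 × 5 × 2.515 × 18.4 / 75 = 2.622 in².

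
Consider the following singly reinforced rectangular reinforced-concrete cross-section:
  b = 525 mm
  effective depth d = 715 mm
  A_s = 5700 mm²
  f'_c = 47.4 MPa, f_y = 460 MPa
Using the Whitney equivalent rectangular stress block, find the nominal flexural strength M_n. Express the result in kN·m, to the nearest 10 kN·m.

T = A_s f_y = 5700 × 460 = 2622000 N = 2622 kN.
From C = T: a = T/(0.85 f'_c b) = 2622000/(0.85 × 47.4 × 525) = 123.96 mm.
M_n = T(d − a/2) = 2622 kN × (715 − 61.98) mm = 1712.22 kN·m.

M_n ≈ 1710 kN·m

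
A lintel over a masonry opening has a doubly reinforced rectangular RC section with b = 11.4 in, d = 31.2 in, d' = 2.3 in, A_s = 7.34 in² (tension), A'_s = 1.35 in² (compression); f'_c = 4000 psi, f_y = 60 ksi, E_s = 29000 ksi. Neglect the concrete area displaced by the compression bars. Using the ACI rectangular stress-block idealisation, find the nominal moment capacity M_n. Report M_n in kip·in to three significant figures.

M_n ≈ 11900 kip·in

Assume both steels yield.
a = (A_s − A'_s) f_y/(0.85 f'_c b) = (7.34 − 1.35) × 60/(0.85 × 4 × 11.4) = 9.272 in.
c = a/β₁ = 9.272/0.85 = 10.908 in; ε'_s = 0.003(c − d')/c = 0.0024 ≥ ε_y = 0.0021, so the compression steel yields.
M_n = (A_s − A'_s) f_y (d − a/2) + A'_s f_y (d − d') = 359.4 × (31.2 − 4.636) + 81 × (31.2 − 2.3) = 9547.1 + 2340.9 = 11888.0 kip·in.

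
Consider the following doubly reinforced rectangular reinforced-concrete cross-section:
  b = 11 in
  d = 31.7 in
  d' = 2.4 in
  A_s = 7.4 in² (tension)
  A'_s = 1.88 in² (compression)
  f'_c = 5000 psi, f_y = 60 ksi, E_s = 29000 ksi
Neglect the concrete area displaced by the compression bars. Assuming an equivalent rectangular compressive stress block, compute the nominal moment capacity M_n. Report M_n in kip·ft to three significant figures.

Assume both steels yield.
a = (A_s − A'_s) f_y/(0.85 f'_c b) = (7.4 − 1.88) × 60/(0.85 × 5 × 11) = 7.084 in.
c = a/β₁ = 7.084/0.8 = 8.855 in; ε'_s = 0.003(c − d')/c = 0.0022 ≥ ε_y = 0.0021, so the compression steel yields.
M_n = (A_s − A'_s) f_y (d − a/2) + A'_s f_y (d − d') = 331.2 × (31.7 − 3.542) + 112.8 × (31.7 − 2.4) = 9325.9 + 3305.0 = 12630.9 kip·in = 12630.9/12 = 1052.58 kip·ft.

M_n ≈ 1050 kip·ft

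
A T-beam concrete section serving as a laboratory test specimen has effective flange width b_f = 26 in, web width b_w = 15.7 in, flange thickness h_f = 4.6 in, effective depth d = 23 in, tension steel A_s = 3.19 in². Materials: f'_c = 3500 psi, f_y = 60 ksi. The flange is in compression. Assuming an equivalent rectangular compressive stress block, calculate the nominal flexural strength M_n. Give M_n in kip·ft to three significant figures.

M_n ≈ 347 kip·ft

Tension: T = A_s f_y = 3.19 × 60 = 191.4 kips.
Try a within the flange: a = T/(0.85 f'_c b_f) = 191.4/(0.85 × 3.5 × 26) = 2.474 in.
Since a = 2.474 ≤ h_f = 4.6 in, the stress block lies entirely in the flange; analyse as a rectangular beam of width b_f.
M_n = T(d − a/2) = 191.4 × (23 − 1.237) = 4165.4 kip·in.
M_n = 4165.4/12 = 347.12 kip·ft.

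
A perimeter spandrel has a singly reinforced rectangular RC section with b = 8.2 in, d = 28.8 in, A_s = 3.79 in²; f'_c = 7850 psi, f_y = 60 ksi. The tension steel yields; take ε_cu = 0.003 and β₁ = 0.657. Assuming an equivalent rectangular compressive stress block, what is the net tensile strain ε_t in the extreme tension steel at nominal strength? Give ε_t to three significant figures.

a = A_s f_y/(0.85 f'_c b) = 4.156 in.
β₁ = 0.657, so c = a/β₁ = 4.156/0.657 = 6.326 in.
From the linear strain diagram with ε_cu = 0.003: ε_t = 0.003 (d − c)/c = 0.003 × (28.8 − 6.326)/6.326 = 0.0107.
Since ε_t ≥ 0.005, the section is tension-controlled.

ε_t ≈ 0.0107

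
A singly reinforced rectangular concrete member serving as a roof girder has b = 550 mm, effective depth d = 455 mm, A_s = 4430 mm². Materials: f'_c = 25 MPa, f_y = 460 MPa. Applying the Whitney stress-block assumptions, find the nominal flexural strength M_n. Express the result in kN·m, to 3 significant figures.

T = A_s f_y = 4430 × 460 = 2037800 N = 2037.8 kN.
From C = T: a = T/(0.85 f'_c b) = 2037800/(0.85 × 25 × 550) = 174.36 mm.
M_n = T(d − a/2) = 2037.8 kN × (455 − 87.18) mm = 749.54 kN·m.

M_n ≈ 750 kN·m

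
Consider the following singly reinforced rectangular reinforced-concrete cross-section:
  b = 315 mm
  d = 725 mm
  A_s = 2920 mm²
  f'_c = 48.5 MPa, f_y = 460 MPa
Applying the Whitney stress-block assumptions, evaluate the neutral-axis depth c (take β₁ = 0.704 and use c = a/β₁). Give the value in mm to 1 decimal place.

c ≈ 146.9 mm

T = A_s f_y = 2920 × 460 = 1343200 N = 1343.2 kN.
Setting C = 0.85 f'_c a b equal to T: a = 1343200/(0.85 × 48.5 × 315) = 103.435 mm.
With β₁ = 0.704, c = a/β₁ = 103.435/0.704 = 146.9 mm.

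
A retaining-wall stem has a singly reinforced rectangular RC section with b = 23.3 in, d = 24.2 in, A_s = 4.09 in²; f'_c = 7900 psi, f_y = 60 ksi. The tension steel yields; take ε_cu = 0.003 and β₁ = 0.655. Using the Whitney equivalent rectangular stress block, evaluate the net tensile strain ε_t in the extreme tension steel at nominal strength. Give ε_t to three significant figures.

ε_t ≈ 0.0273

a = A_s f_y/(0.85 f'_c b) = 1.568 in.
β₁ = 0.655, so c = a/β₁ = 1.568/0.655 = 2.394 in.
From the linear strain diagram with ε_cu = 0.003: ε_t = 0.003 (d − c)/c = 0.003 × (24.2 − 2.394)/2.394 = 0.0273.
Since ε_t ≥ 0.005, the section is tension-controlled.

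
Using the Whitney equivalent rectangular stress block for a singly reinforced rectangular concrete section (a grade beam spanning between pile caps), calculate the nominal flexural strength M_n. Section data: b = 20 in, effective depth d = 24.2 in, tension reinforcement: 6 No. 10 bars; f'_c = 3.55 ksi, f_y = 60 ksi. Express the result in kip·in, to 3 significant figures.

M_n ≈ 9330 kip·in

A_s = 6 × 1.27 = 7.62 in².
T = A_s f_y = 7.62 × 60 = 457.2 kips.
a = T/(0.85 f'_c b) = 457.2/(0.85 × 3.55 × 20) = 7.576 in.
M_n = T(d − a/2) = 457.2 × (24.2 − 3.788) = 9332.4 kip·in.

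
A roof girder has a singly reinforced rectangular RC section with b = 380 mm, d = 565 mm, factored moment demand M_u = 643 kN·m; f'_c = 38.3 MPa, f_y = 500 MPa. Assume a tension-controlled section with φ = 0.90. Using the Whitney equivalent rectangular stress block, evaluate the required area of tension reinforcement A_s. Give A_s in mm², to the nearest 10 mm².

A_s ≈ 2810 mm²

M_n = M_u/φ = 643/0.90 = 714.444 kN·m.
With M_n = 0.85 f'_c a b (d − a/2), solve the quadratic for a:
a = d − √(d² − 2M_n/(0.85 f'_c b)) = 565 − √(565² − 2 × 714.444×10⁶/(0.85 × 38.3 × 380)) = 113.65 mm.
A_s = 0.85 f'_c a b / f_y = 0.85 × 38.3 × 113.65 × 380 / 500 = 2811.9 mm².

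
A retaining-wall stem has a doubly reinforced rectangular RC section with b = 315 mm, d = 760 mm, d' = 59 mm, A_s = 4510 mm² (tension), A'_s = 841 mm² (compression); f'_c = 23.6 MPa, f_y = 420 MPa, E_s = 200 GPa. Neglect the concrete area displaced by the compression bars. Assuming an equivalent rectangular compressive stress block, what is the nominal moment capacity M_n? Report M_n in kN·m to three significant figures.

Assume both tension and compression steel yield.
Net tension couple steel: A_s − A'_s = 3669 mm².
a = (A_s − A'_s) f_y / (0.85 f'_c b) = 1540980/(0.85 × 23.6 × 315) = 243.87 mm.
c = a/β₁ = 243.87/0.85 = 286.91 mm; ε'_s = 0.003(c − d')/c = 0.0024 ≥ f_y/E_s = 0.0021, so compression steel does yield.
M_n = (A_s − A'_s) f_y (d − a/2) + A'_s f_y (d − d') = [1540980 × (760 − 121.935) + 353220 × (760 − 59)] × 10⁻⁶ = 983.25 + 247.61 = 1230.86 kN·m.

M_n ≈ 1230 kN·m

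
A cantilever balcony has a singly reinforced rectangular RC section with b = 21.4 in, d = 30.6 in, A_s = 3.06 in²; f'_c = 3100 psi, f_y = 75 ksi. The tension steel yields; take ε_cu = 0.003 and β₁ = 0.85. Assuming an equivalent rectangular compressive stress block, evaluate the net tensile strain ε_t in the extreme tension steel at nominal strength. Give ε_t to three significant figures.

ε_t ≈ 0.0162

a = A_s f_y/(0.85 f'_c b) = 4.070 in.
β₁ = 0.85, so c = a/β₁ = 4.070/0.85 = 4.788 in.
From the linear strain diagram with ε_cu = 0.003: ε_t = 0.003 (d − c)/c = 0.003 × (30.6 − 4.788)/4.788 = 0.0162.
Since ε_t ≥ 0.005, the section is tension-controlled.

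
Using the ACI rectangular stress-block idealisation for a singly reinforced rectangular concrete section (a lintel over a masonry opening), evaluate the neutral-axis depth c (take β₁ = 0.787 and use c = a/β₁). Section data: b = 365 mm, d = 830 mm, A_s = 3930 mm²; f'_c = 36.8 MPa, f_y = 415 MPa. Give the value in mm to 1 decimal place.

c ≈ 181.5 mm

T = A_s f_y = 3930 × 415 = 1630950 N = 1630.95 kN.
Setting C = 0.85 f'_c a b equal to T: a = 1630950/(0.85 × 36.8 × 365) = 142.850 mm.
With β₁ = 0.787, c = a/β₁ = 142.850/0.787 = 181.5 mm.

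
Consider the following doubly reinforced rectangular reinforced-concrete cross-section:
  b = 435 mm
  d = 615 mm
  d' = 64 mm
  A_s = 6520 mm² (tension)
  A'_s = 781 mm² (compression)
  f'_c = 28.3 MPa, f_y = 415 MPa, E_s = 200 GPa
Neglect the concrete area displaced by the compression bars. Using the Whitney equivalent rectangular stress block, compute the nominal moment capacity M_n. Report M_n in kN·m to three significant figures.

Assume both tension and compression steel yield.
Net tension couple steel: A_s − A'_s = 5739 mm².
a = (A_s − A'_s) f_y / (0.85 f'_c b) = 2381685/(0.85 × 28.3 × 435) = 227.61 mm.
c = a/β₁ = 227.61/0.848 = 268.41 mm; ε'_s = 0.003(c − d')/c = 0.0023 ≥ f_y/E_s = 0.0021, so compression steel does yield.
M_n = (A_s − A'_s) f_y (d − a/2) + A'_s f_y (d − d') = [2381685 × (615 − 113.805) + 324115 × (615 − 64)] × 10⁻⁶ = 1193.69 + 178.59 = 1372.28 kN·m.

M_n ≈ 1370 kN·m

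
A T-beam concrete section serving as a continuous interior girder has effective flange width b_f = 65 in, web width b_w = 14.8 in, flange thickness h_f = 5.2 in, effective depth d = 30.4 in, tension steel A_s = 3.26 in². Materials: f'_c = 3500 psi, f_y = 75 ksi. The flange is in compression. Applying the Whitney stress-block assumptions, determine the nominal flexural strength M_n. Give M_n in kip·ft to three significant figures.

Tension: T = A_s f_y = 3.26 × 75 = 244.5 kips.
Try a within the flange: a = T/(0.85 f'_c b_f) = 244.5/(0.85 × 3.5 × 65) = 1.264 in.
Since a = 1.264 ≤ h_f = 5.2 in, the stress block lies entirely in the flange; analyse as a rectangular beam of width b_f.
M_n = T(d − a/2) = 244.5 × (30.4 − 0.632) = 7278.3 kip·in.
M_n = 7278.3/12 = 606.53 kip·ft.

M_n ≈ 607 kip·ft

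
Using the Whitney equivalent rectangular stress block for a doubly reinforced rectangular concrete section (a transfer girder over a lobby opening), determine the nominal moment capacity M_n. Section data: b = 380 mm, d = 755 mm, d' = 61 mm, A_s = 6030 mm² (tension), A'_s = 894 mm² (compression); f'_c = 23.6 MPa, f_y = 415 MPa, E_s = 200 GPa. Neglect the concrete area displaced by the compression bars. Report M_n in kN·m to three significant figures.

Assume both tension and compression steel yield.
Net tension couple steel: A_s − A'_s = 5136 mm².
a = (A_s − A'_s) f_y / (0.85 f'_c b) = 2131440/(0.85 × 23.6 × 380) = 279.61 mm.
c = a/β₁ = 279.61/0.85 = 328.95 mm; ε'_s = 0.003(c − d')/c = 0.0024 ≥ f_y/E_s = 0.0021, so compression steel does yield.
M_n = (A_s − A'_s) f_y (d − a/2) + A'_s f_y (d − d') = [2131440 × (755 − 139.805) + 371010 × (755 − 61)] × 10⁻⁶ = 1311.25 + 257.48 = 1568.73 kN·m.

M_n ≈ 1570 kN·m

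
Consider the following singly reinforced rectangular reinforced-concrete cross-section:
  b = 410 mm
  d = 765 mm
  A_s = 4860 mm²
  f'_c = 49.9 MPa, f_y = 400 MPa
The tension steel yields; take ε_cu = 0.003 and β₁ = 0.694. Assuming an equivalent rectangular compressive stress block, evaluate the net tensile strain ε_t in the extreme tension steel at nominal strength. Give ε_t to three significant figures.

a = A_s f_y/(0.85 f'_c b) = 111.79 mm.
β₁ = 0.694, so c = a/β₁ = 111.79/0.694 = 161.08 mm.
From the linear strain diagram with ε_cu = 0.003: ε_t = 0.003 (d − c)/c = 0.003 × (765 − 161.08)/161.08 = 0.0112.
Since ε_t ≥ 0.005, the section is tension-controlled.

ε_t ≈ 0.0112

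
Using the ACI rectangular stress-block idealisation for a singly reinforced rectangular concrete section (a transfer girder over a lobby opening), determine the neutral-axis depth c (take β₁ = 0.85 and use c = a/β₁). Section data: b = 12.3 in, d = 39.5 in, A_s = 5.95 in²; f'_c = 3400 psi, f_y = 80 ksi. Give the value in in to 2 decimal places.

T = A_s f_y = 5.95 × 80 = 476 kips.
a = T/(0.85 f'_c b) = 476/(0.85 × 3.4 × 12.3) = 13.3907 in.
With β₁ = 0.85, c = a/β₁ = 13.3907/0.85 = 15.75 in.

c ≈ 15.75 in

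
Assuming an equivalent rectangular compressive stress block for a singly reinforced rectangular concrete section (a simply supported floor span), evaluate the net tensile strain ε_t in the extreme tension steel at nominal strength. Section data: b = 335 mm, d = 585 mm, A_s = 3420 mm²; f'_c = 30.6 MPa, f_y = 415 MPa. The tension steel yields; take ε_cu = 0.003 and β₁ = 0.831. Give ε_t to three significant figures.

a = A_s f_y/(0.85 f'_c b) = 162.89 mm.
β₁ = 0.831, so c = a/β₁ = 162.89/0.831 = 196.02 mm.
From the linear strain diagram with ε_cu = 0.003: ε_t = 0.003 (d − c)/c = 0.003 × (585 − 196.02)/196.02 = 0.00595.
Since ε_t ≥ 0.005, the section is tension-controlled.

ε_t ≈ 0.00595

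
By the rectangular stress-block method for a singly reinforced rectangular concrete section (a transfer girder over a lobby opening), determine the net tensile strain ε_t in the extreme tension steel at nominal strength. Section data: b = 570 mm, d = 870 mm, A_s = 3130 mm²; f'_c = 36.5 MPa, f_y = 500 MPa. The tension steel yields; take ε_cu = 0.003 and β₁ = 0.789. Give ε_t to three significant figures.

a = A_s f_y/(0.85 f'_c b) = 88.50 mm.
β₁ = 0.789, so c = a/β₁ = 88.50/0.789 = 112.17 mm.
From the linear strain diagram with ε_cu = 0.003: ε_t = 0.003 (d − c)/c = 0.003 × (870 − 112.17)/112.17 = 0.0203.
Since ε_t ≥ 0.005, the section is tension-controlled.

ε_t ≈ 0.0203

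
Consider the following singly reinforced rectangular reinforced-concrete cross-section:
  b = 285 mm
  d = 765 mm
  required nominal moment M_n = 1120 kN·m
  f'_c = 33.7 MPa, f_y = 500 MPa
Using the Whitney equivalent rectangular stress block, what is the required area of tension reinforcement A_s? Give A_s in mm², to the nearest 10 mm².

A_s ≈ 3390 mm²

With M_n = 0.85 f'_c a b (d − a/2), solve the quadratic for a:
a = d − √(d² − 2M_n/(0.85 f'_c b)) = 765 − √(765² − 2 × 1120×10⁶/(0.85 × 33.7 × 285)) = 207.47 mm.
A_s = 0.85 f'_c a b / f_y = 0.85 × 33.7 × 207.47 × 285 / 500 = 3387.5 mm².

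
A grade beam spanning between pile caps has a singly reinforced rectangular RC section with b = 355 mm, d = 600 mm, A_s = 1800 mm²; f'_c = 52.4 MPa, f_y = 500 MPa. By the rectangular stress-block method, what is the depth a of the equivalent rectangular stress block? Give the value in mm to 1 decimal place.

a ≈ 56.9 mm

T = A_s f_y = 1800 × 500 = 900000 N = 900 kN.
Setting C = 0.85 f'_c a b equal to T: a = 900000/(0.85 × 52.4 × 355) = 56.9 mm.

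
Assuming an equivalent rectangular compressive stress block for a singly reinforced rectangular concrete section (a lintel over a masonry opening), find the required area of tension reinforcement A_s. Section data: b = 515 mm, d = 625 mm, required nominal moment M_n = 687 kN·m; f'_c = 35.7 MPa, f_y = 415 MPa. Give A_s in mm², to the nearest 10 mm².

With M_n = 0.85 f'_c a b (d − a/2), solve the quadratic for a:
a = d − √(d² − 2M_n/(0.85 f'_c b)) = 625 − √(625² − 2 × 687×10⁶/(0.85 × 35.7 × 515)) = 74.81 mm.
A_s = 0.85 f'_c a b / f_y = 0.85 × 35.7 × 74.81 × 515 / 415 = 2817.1 mm².

A_s ≈ 2820 mm²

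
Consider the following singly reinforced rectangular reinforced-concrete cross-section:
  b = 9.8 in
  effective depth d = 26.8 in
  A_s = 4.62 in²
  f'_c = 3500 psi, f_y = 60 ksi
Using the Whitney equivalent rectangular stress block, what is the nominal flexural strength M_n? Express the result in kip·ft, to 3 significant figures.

T = A_s f_y = 4.62 × 60 = 277.2 kips.
a = T/(0.85 f'_c b) = 277.2/(0.85 × 3.5 × 9.8) = 9.508 in.
M_n = T(d − a/2) = 277.2 × (26.8 − 4.754) = 6111.2 kip·in = 6111.2/12 = 509.27 kip·ft.

M_n ≈ 509 kip·ft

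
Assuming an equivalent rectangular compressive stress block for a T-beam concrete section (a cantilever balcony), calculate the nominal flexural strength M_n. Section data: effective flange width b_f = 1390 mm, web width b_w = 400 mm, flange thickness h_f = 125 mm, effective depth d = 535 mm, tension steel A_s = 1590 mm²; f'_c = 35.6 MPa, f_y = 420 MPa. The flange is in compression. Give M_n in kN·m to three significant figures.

M_n ≈ 352 kN·m

Tension: T = A_s f_y = 1590 × 420 = 667800 N.
Try a within the flange: a = T/(0.85 f'_c b_f) = 667800/(0.85 × 35.6 × 1390) = 15.88 mm.
Since a = 15.88 ≤ h_f = 125 mm, the stress block lies entirely in the flange; analyse as a rectangular beam of width b_f.
M_n = T(d − a/2) = 667800 × (535 − 7.94) = 351.97 × 10⁶ N·mm.
M_n = 351.97 kN·m.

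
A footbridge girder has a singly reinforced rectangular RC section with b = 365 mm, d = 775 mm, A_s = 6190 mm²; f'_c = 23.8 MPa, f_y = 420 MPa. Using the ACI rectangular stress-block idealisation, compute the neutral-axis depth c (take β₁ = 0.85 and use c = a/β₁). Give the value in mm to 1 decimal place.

T = A_s f_y = 6190 × 420 = 2599800 N = 2599.8 kN.
Setting C = 0.85 f'_c a b equal to T: a = 2599800/(0.85 × 23.8 × 365) = 352.088 mm.
With β₁ = 0.85, c = a/β₁ = 352.088/0.85 = 414.2 mm.

c ≈ 414.2 mm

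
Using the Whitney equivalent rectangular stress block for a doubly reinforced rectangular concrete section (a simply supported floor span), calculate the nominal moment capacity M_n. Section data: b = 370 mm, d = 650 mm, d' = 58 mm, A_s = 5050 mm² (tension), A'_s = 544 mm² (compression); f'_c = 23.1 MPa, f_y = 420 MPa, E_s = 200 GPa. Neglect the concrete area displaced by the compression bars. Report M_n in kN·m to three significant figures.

Assume both tension and compression steel yield.
Net tension couple steel: A_s − A'_s = 4506 mm².
a = (A_s − A'_s) f_y / (0.85 f'_c b) = 1892520/(0.85 × 23.1 × 370) = 260.50 mm.
c = a/β₁ = 260.50/0.85 = 306.47 mm; ε'_s = 0.003(c − d')/c = 0.0024 ≥ f_y/E_s = 0.0021, so compression steel does yield.
M_n = (A_s − A'_s) f_y (d − a/2) + A'_s f_y (d − d') = [1892520 × (650 − 130.25) + 228480 × (650 − 58)] × 10⁻⁶ = 983.64 + 135.26 = 1118.90 kN·m.

M_n ≈ 1120 kN·m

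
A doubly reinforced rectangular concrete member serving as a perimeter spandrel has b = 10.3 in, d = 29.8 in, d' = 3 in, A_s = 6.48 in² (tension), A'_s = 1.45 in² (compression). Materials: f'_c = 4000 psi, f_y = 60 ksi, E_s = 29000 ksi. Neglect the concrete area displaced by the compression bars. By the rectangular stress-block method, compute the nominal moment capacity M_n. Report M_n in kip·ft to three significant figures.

Assume both steels yield.
a = (A_s − A'_s) f_y/(0.85 f'_c b) = (6.48 − 1.45) × 60/(0.85 × 4 × 10.3) = 8.618 in.
c = a/β₁ = 8.618/0.85 = 10.139 in; ε'_s = 0.003(c − d')/c = 0.0021 ≥ ε_y = 0.0021, so the compression steel yields.
M_n = (A_s − A'_s) f_y (d − a/2) + A'_s f_y (d − d') = 301.8 × (29.8 − 4.309) + 87 × (29.8 − 3) = 7693.2 + 2331.6 = 10024.8 kip·in = 10024.8/12 = 835.40 kip·ft.

M_n ≈ 835 kip·ft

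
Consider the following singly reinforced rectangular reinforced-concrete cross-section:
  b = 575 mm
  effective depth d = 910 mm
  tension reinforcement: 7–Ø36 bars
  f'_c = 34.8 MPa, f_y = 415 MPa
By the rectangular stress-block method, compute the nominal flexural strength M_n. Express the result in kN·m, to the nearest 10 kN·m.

A_s = 7 × 1018 = 7126 mm².
T = A_s f_y = 7126 × 415 = 2957290 N = 2957.29 kN.
From C = T: a = T/(0.85 f'_c b) = 2957290/(0.85 × 34.8 × 575) = 173.87 mm.
M_n = T(d − a/2) = 2957.29 kN × (910 − 86.935) mm = 2434.04 kN·m.

M_n ≈ 2430 kN·m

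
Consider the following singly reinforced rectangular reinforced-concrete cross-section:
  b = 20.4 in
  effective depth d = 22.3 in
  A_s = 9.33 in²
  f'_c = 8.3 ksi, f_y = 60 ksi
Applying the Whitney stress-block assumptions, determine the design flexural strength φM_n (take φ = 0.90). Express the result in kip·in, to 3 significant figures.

T = A_s f_y = 9.33 × 60 = 559.8 kips.
a = T/(0.85 f'_c b) = 559.8/(0.85 × 8.3 × 20.4) = 3.890 in.
M_n = T(d − a/2) = 559.8 × (22.3 − 1.945) = 11394.7 kip·in.
φM_n = 0.90 × 11394.7 = 10255.2 kip·in.

φM_n ≈ 10300 kip·in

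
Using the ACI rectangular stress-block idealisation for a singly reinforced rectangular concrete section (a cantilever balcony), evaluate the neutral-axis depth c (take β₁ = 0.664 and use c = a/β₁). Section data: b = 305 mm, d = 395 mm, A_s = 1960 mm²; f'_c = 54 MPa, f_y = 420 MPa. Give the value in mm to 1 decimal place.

T = A_s f_y = 1960 × 420 = 823200 N = 823.2 kN.
Setting C = 0.85 f'_c a b equal to T: a = 823200/(0.85 × 54 × 305) = 58.802 mm.
With β₁ = 0.664, c = a/β₁ = 58.802/0.664 = 88.6 mm.

c ≈ 88.6 mm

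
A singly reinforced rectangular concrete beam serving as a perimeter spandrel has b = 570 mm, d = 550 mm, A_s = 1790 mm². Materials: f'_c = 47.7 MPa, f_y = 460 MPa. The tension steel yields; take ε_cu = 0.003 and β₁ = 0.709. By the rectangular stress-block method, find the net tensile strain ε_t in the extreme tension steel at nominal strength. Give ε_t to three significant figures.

ε_t ≈ 0.0298

a = A_s f_y/(0.85 f'_c b) = 35.63 mm.
β₁ = 0.709, so c = a/β₁ = 35.63/0.709 = 50.25 mm.
From the linear strain diagram with ε_cu = 0.003: ε_t = 0.003 (d − c)/c = 0.003 × (550 − 50.25)/50.25 = 0.0298.
Since ε_t ≥ 0.005, the section is tension-controlled.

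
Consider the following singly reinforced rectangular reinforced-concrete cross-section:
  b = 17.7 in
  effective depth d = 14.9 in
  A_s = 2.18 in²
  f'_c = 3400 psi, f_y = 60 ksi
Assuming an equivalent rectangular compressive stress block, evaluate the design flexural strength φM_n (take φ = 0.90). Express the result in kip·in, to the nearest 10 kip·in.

φM_n ≈ 1600 kip·in

T = A_s f_y = 2.18 × 60 = 130.8 kips.
a = T/(0.85 f'_c b) = 130.8/(0.85 × 3.4 × 17.7) = 2.557 in.
M_n = T(d − a/2) = 130.8 × (14.9 − 1.2785) = 1781.7 kip·in.
φM_n = 0.90 × 1781.7 = 1603.5 kip·in.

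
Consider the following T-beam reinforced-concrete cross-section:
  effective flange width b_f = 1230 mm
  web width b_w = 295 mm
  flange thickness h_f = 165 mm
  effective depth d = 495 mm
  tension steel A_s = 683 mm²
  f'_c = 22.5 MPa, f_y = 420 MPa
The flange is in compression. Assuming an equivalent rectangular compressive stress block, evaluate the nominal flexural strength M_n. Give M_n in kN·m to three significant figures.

M_n ≈ 140 kN·m

Tension: T = A_s f_y = 683 × 420 = 286860 N.
Try a within the flange: a = T/(0.85 f'_c b_f) = 286860/(0.85 × 22.5 × 1230) = 12.19 mm.
Since a = 12.19 ≤ h_f = 165 mm, the stress block lies entirely in the flange; analyse as a rectangular beam of width b_f.
M_n = T(d − a/2) = 286860 × (495 − 6.095) = 140.25 × 10⁶ N·mm.
M_n = 140.25 kN·m.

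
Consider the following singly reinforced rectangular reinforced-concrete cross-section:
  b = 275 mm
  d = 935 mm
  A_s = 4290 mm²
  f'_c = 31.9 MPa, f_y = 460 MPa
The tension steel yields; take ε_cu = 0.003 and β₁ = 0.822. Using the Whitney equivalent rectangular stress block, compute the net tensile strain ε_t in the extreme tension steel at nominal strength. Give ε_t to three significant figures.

ε_t ≈ 0.00571

a = A_s f_y/(0.85 f'_c b) = 264.65 mm.
β₁ = 0.822, so c = a/β₁ = 264.65/0.822 = 321.96 mm.
From the linear strain diagram with ε_cu = 0.003: ε_t = 0.003 (d − c)/c = 0.003 × (935 − 321.96)/321.96 = 0.00571.
Since ε_t ≥ 0.005, the section is tension-controlled.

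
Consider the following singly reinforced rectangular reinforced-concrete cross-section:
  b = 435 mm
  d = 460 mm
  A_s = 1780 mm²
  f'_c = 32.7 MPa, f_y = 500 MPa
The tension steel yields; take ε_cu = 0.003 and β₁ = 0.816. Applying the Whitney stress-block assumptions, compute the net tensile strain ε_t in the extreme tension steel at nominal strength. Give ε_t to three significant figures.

a = A_s f_y/(0.85 f'_c b) = 73.61 mm.
β₁ = 0.816, so c = a/β₁ = 73.61/0.816 = 90.21 mm.
From the linear strain diagram with ε_cu = 0.003: ε_t = 0.003 (d − c)/c = 0.003 × (460 − 90.21)/90.21 = 0.0123.
Since ε_t ≥ 0.005, the section is tension-controlled.

ε_t ≈ 0.0123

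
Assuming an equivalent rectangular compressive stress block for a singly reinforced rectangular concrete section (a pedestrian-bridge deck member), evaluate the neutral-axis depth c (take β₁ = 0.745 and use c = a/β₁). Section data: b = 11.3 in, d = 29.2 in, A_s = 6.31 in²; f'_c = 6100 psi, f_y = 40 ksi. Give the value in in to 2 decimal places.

c ≈ 5.78 in

T = A_s f_y = 6.31 × 40 = 252.4 kips.
a = T/(0.85 f'_c b) = 252.4/(0.85 × 6.1 × 11.3) = 4.3079 in.
With β₁ = 0.745, c = a/β₁ = 4.3079/0.745 = 5.78 in.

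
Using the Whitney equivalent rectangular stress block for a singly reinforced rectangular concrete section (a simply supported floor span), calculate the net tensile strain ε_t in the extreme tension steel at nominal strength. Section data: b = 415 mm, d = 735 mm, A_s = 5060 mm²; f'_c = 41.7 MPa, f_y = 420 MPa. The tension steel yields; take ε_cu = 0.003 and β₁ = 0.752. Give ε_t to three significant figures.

ε_t ≈ 0.00848

a = A_s f_y/(0.85 f'_c b) = 144.48 mm.
β₁ = 0.752, so c = a/β₁ = 144.48/0.752 = 192.13 mm.
From the linear strain diagram with ε_cu = 0.003: ε_t = 0.003 (d − c)/c = 0.003 × (735 − 192.13)/192.13 = 0.00848.
Since ε_t ≥ 0.005, the section is tension-controlled.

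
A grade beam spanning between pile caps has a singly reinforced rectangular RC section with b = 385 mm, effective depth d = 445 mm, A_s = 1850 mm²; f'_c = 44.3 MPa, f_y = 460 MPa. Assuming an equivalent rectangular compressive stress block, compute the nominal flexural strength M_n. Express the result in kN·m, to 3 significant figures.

M_n ≈ 354 kN·m

T = A_s f_y = 1850 × 460 = 851000 N = 851 kN.
From C = T: a = T/(0.85 f'_c b) = 851000/(0.85 × 44.3 × 385) = 58.70 mm.
M_n = T(d − a/2) = 851 kN × (445 − 29.35) mm = 353.72 kN·m.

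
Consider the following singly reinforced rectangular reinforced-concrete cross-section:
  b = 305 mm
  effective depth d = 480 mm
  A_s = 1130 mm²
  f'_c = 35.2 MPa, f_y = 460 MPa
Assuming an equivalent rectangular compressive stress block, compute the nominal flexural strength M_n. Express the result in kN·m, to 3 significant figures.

M_n ≈ 235 kN·m

T = A_s f_y = 1130 × 460 = 519800 N = 519.8 kN.
From C = T: a = T/(0.85 f'_c b) = 519800/(0.85 × 35.2 × 305) = 56.96 mm.
M_n = T(d − a/2) = 519.8 kN × (480 − 28.48) mm = 234.70 kN·m.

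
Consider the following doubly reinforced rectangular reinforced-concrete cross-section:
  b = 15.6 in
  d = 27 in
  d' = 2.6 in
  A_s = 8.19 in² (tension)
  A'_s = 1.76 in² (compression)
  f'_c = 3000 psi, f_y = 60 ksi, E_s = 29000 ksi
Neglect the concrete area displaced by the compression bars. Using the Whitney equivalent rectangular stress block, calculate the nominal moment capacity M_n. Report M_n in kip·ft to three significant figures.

M_n ≈ 927 kip·ft

Assume both steels yield.
a = (A_s − A'_s) f_y/(0.85 f'_c b) = (8.19 − 1.76) × 60/(0.85 × 3 × 15.6) = 9.698 in.
c = a/β₁ = 9.698/0.85 = 11.409 in; ε'_s = 0.003(c − d')/c = 0.0023 ≥ ε_y = 0.0021, so the compression steel yields.
M_n = (A_s − A'_s) f_y (d − a/2) + A'_s f_y (d − d') = 385.8 × (27 − 4.849) + 105.6 × (27 − 2.6) = 8545.9 + 2576.6 = 11122.5 kip·in = 11122.5/12 = 926.88 kip·ft.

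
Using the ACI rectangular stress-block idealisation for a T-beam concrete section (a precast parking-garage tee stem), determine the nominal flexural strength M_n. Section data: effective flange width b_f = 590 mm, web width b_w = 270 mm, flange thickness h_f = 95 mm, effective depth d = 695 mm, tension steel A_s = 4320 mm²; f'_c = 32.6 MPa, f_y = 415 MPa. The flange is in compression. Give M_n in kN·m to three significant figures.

M_n ≈ 1150 kN·m

Tension: T = A_s f_y = 4320 × 415 = 1792800 N.
Try a within the flange: a = T/(0.85 f'_c b_f) = 1792800/(0.85 × 32.6 × 590) = 109.66 mm.
a = 109.66 > h_f = 95 mm: the block extends into the web. Split into flange-overhang and web parts.
C_f = 0.85 f'_c (b_f − b_w) h_f = 0.85 × 32.6 × (590 − 270) × 95 = 842384 N.
Remaining web compression depth: a_w = (T − C_f)/(0.85 f'_c b_w) = (1792800 − 842384)/(0.85 × 32.6 × 270) = 127.03 mm.
M_n = C_f(d − h_f/2) + (T − C_f)(d − a_w/2) = 842384 × (695 − 47.5) + 950416 × (695 − 63.515) = 545.44 + 600.17 = 1145.61 × 10⁶ N·mm.
M_n = 1145.61 kN·m.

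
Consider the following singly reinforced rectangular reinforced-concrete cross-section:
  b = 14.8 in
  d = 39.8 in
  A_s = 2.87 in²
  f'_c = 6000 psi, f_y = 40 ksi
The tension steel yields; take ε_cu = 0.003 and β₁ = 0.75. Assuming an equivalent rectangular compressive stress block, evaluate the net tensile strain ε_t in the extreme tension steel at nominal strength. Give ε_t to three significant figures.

a = A_s f_y/(0.85 f'_c b) = 1.521 in.
β₁ = 0.75, so c = a/β₁ = 1.521/0.75 = 2.028 in.
From the linear strain diagram with ε_cu = 0.003: ε_t = 0.003 (d − c)/c = 0.003 × (39.8 − 2.028)/2.028 = 0.0559.
Since ε_t ≥ 0.005, the section is tension-controlled.

ε_t ≈ 0.0559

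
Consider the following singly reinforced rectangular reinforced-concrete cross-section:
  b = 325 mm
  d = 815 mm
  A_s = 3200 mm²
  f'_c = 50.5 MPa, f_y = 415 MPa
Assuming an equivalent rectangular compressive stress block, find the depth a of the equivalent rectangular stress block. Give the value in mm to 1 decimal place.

T = A_s f_y = 3200 × 415 = 1328000 N = 1328 kN.
Setting C = 0.85 f'_c a b equal to T: a = 1328000/(0.85 × 50.5 × 325) = 95.2 mm.

a ≈ 95.2 mm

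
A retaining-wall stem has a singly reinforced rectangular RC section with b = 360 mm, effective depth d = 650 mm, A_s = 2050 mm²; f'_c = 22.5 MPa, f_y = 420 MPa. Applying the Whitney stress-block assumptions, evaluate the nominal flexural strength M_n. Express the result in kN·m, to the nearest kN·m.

T = A_s f_y = 2050 × 420 = 861000 N = 861 kN.
From C = T: a = T/(0.85 f'_c b) = 861000/(0.85 × 22.5 × 360) = 125.05 mm.
M_n = T(d − a/2) = 861 kN × (650 − 62.525) mm = 505.82 kN·m.

M_n ≈ 506 kN·m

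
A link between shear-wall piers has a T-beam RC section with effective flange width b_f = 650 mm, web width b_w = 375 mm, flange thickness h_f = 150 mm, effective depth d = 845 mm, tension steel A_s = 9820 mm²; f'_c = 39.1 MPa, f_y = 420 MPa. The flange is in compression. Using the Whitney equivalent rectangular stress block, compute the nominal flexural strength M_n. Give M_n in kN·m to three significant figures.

M_n ≈ 3080 kN·m

Tension: T = A_s f_y = 9820 × 420 = 4124400 N.
Try a within the flange: a = T/(0.85 f'_c b_f) = 4124400/(0.85 × 39.1 × 650) = 190.92 mm.
a = 190.92 > h_f = 150 mm: the block extends into the web. Split into flange-overhang and web parts.
C_f = 0.85 f'_c (b_f − b_w) h_f = 0.85 × 39.1 × (650 − 375) × 150 = 1370944 N.
Remaining web compression depth: a_w = (T − C_f)/(0.85 f'_c b_w) = (4124400 − 1370944)/(0.85 × 39.1 × 375) = 220.93 mm.
M_n = C_f(d − h_f/2) + (T − C_f)(d − a_w/2) = 1370944 × (845 − 75) + 2753456 × (845 − 110.465) = 1055.63 + 2022.51 = 3078.14 × 10⁶ N·mm.
M_n = 3078.14 kN·m.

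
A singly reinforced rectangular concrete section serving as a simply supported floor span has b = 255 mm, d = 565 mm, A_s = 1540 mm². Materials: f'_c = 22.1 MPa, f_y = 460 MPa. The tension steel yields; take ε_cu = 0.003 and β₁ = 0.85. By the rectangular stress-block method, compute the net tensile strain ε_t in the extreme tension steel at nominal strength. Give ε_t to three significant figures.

a = A_s f_y/(0.85 f'_c b) = 147.89 mm.
β₁ = 0.85, so c = a/β₁ = 147.89/0.85 = 173.99 mm.
From the linear strain diagram with ε_cu = 0.003: ε_t = 0.003 (d − c)/c = 0.003 × (565 − 173.99)/173.99 = 0.00674.
Since ε_t ≥ 0.005, the section is tension-controlled.

ε_t ≈ 0.00674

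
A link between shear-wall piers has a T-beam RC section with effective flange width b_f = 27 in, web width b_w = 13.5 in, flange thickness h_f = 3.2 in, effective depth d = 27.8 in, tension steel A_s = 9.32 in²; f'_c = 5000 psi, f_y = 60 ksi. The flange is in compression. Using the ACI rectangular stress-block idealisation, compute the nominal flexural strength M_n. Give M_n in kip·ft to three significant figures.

Tension: T = A_s f_y = 9.32 × 60 = 559.2 kips.
Try a within the flange: a = T/(0.85 f'_c b_f) = 559.2/(0.85 × 5 × 27) = 4.873 in.
a = 4.873 > h_f = 3.2 in: the block extends into the web. Split into flange-overhang and web parts.
C_f = 0.85 f'_c (b_f − b_w) h_f = 0.85 × 5 × (27 − 13.5) × 3.2 = 183.6 kips.
Remaining web compression depth: a_w = (T − C_f)/(0.85 f'_c b_w) = (559.2 − 183.6)/(0.85 × 5 × 13.5) = 6.546 in.
M_n = C_f(d − h_f/2) + (T − C_f)(d − a_w/2) = 183.6 × (27.8 − 1.6) + 375.6 × (27.8 − 3.273) = 4810.3 + 9212.3 = 14022.6 kip·in.
M_n = 14022.6/12 = 1168.55 kip·ft.

M_n ≈ 1170 kip·ft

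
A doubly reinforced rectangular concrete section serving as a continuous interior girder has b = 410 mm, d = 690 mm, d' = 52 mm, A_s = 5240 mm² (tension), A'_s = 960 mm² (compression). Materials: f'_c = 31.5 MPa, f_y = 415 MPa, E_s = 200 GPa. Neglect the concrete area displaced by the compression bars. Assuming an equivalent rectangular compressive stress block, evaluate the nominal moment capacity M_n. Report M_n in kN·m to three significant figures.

M_n ≈ 1340 kN·m

Assume both tension and compression steel yield.
Net tension couple steel: A_s − A'_s = 4280 mm².
a = (A_s − A'_s) f_y / (0.85 f'_c b) = 1776200/(0.85 × 31.5 × 410) = 161.80 mm.
c = a/β₁ = 161.80/0.825 = 196.12 mm; ε'_s = 0.003(c − d')/c = 0.0022 ≥ f_y/E_s = 0.0021, so compression steel does yield.
M_n = (A_s − A'_s) f_y (d − a/2) + A'_s f_y (d − d') = [1776200 × (690 − 80.9) + 398400 × (690 − 52)] × 10⁻⁶ = 1081.88 + 254.18 = 1336.06 kN·m.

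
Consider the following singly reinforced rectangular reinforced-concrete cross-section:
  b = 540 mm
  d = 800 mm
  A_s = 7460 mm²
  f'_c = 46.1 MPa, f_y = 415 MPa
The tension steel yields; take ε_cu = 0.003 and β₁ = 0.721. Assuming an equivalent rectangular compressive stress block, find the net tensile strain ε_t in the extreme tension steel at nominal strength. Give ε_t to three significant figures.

ε_t ≈ 0.00883

a = A_s f_y/(0.85 f'_c b) = 146.31 mm.
β₁ = 0.721, so c = a/β₁ = 146.31/0.721 = 202.93 mm.
From the linear strain diagram with ε_cu = 0.003: ε_t = 0.003 (d − c)/c = 0.003 × (800 − 202.93)/202.93 = 0.00883.
Since ε_t ≥ 0.005, the section is tension-controlled.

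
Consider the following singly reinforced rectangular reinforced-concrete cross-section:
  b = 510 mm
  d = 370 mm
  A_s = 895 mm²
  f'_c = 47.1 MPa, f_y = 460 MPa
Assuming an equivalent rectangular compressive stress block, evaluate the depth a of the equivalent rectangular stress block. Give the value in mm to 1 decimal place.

a ≈ 20.2 mm

T = A_s f_y = 895 × 460 = 411700 N = 411.7 kN.
Setting C = 0.85 f'_c a b equal to T: a = 411700/(0.85 × 47.1 × 510) = 20.2 mm.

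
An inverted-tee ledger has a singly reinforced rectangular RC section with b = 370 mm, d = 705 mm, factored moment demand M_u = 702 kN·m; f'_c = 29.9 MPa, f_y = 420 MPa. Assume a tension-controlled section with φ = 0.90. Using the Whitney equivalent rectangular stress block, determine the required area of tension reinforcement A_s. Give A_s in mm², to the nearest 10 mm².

A_s ≈ 2900 mm²

M_n = M_u/φ = 702/0.90 = 780 kN·m.
With M_n = 0.85 f'_c a b (d − a/2), solve the quadratic for a:
a = d − √(d² − 2M_n/(0.85 f'_c b)) = 705 − √(705² − 2 × 780×10⁶/(0.85 × 29.9 × 370)) = 129.56 mm.
A_s = 0.85 f'_c a b / f_y = 0.85 × 29.9 × 129.56 × 370 / 420 = 2900.8 mm².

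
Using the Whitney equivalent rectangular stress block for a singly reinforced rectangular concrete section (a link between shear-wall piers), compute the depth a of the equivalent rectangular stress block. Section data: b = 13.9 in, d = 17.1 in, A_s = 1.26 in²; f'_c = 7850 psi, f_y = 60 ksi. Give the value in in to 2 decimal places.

T = A_s f_y = 1.26 × 60 = 75.6 kips.
a = T/(0.85 f'_c b) = 75.6/(0.85 × 7.85 × 13.9) = 0.82 in.

a ≈ 0.82 in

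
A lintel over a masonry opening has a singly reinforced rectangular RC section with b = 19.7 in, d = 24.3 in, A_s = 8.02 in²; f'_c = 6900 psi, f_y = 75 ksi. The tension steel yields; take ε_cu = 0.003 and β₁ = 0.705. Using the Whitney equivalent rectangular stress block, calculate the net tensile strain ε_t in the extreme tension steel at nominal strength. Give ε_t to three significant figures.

a = A_s f_y/(0.85 f'_c b) = 5.206 in.
β₁ = 0.705, so c = a/β₁ = 5.206/0.705 = 7.384 in.
From the linear strain diagram with ε_cu = 0.003: ε_t = 0.003 (d − c)/c = 0.003 × (24.3 − 7.384)/7.384 = 0.00687.
Since ε_t ≥ 0.005, the section is tension-controlled.

ε_t ≈ 0.00687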